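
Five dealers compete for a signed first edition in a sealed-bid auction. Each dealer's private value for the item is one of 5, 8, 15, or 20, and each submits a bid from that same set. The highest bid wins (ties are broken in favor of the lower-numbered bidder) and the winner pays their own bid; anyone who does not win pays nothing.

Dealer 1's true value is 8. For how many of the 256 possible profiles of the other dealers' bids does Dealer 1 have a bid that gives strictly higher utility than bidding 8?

1

Others bid (5, 5, 5, 5): truth gives 0; bid 5 gives 3 > 0. Violating.
Others bid (5, 5, 5, 8): truth gives 0; no alternative beats it.
Others bid (5, 5, 5, 15): truth gives 0; no alternative beats it.
(Checking all 256 profiles: 1 has a profitable deviation, 255 do not.)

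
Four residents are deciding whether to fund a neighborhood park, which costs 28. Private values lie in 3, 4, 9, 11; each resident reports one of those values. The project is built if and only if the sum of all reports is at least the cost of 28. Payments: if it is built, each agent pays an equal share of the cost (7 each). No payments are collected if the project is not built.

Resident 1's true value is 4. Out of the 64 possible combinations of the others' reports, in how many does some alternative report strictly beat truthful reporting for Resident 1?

Others report (4, 9, 11): truth gives -3; report 3 gives 0 > -3. Violating.
Others report (4, 11, 9): truth gives -3; report 3 gives 0 > -3. Violating.
Others report (9, 4, 11): truth gives -3; report 3 gives 0 > -3. Violating.
Others report (9, 11, 4): truth gives -3; report 3 gives 0 > -3. Violating.
Others report (3, 3, 3): truth gives 0; no alternative beats it.
Others report (3, 3, 4): truth gives 0; no alternative beats it.
(Checking all 64 profiles: 6 have a profitable deviation, 58 do not.)

6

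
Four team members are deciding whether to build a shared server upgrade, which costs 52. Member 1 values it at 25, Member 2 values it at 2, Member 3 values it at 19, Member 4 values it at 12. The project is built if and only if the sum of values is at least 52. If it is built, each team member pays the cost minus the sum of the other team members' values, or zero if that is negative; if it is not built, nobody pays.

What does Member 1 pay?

Total value 58 ≥ cost 52, so the project is built.
The other team members' values sum to 33.
Cost minus that sum is 52 - 33 = 19.

19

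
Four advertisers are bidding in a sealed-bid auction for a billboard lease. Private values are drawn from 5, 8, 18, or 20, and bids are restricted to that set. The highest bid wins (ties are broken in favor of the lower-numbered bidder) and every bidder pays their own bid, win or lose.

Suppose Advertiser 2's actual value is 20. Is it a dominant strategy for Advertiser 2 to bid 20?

Consider the case where Advertiser 1 bids 5, Advertiser 3 bids 5 and Advertiser 4 bids 5.
Truthful bid 20: wins, pays 20, utility 20 - 20 = 0.
Bid 8 instead: wins, pays 8, utility 20 - 8 = 12.
Since 12 > 0, bidding 8 is strictly better here, so truthful bidding is not dominant.

No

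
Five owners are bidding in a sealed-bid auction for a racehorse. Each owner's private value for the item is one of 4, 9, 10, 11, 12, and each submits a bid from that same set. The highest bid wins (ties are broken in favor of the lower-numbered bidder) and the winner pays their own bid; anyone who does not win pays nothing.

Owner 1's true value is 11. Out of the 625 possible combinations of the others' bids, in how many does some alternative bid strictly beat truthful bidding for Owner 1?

Others bid (4, 4, 4, 4): truth gives 0; bid 4 gives 7 > 0. Violating.
Others bid (4, 4, 4, 9): truth gives 0; bid 9 gives 2 > 0. Violating.
Others bid (4, 4, 4, 10): truth gives 0; bid 10 gives 1 > 0. Violating.
Others bid (4, 4, 9, 4): truth gives 0; bid 9 gives 2 > 0. Violating.
Others bid (4, 4, 4, 11): truth gives 0; no alternative beats it.
Others bid (4, 4, 4, 12): truth gives 0; no alternative beats it.
(Checking all 625 profiles: 81 have a profitable deviation, 544 do not.)

81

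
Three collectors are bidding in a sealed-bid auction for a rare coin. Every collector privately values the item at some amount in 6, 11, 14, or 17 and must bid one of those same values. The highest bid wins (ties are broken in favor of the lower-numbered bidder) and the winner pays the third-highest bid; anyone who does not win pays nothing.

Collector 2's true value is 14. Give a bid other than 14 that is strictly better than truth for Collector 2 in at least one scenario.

17

Suppose Collector 1 bids 6 and Collector 3 bids 17.
Bid 14: loses, pays 0, utility 0.
Bid 17: wins, pays 6, utility 14 - 6 = 8.
So bidding 17 beats truth here (8 > 0).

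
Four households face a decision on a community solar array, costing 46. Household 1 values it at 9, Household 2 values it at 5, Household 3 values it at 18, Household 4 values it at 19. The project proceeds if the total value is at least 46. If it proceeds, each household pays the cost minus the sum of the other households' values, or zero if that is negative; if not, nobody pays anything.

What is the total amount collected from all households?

31

Total value 51 ≥ cost 46, so it is built.
Household 1: others sum to 42; max(0, 46 - 42) = 4.
Household 2: others sum to 46; max(0, 46 - 46) = 0.
Household 3: others sum to 33; max(0, 46 - 33) = 13.
Household 4: others sum to 32; max(0, 46 - 32) = 14.
Total collected = 4 + 0 + 13 + 14 = 31.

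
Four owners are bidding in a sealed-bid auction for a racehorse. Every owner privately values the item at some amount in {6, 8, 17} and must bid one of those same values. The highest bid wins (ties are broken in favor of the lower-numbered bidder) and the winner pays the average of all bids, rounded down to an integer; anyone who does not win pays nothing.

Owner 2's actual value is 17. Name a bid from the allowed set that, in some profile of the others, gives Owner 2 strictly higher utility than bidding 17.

Suppose Owner 1 bids 6, Owner 3 bids 6 and Owner 4 bids 6.
Bid 17: wins, pays 8, utility 17 - 8 = 9.
Bid 8: wins, pays 6, utility 17 - 6 = 11.
So bidding 8 beats truth here (11 > 9).

8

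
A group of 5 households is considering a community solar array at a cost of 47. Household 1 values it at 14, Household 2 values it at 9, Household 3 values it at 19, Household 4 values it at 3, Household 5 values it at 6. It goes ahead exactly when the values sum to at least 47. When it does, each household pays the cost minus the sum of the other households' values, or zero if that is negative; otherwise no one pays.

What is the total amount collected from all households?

32

Total value 51 ≥ cost 47, so it is built.
Household 1: others sum to 37; max(0, 47 - 37) = 10.
Household 2: others sum to 42; max(0, 47 - 42) = 5.
Household 3: others sum to 32; max(0, 47 - 32) = 15.
Household 4: others sum to 48; max(0, 47 - 48) = 0.
Household 5: others sum to 45; max(0, 47 - 45) = 2.
Total collected = 10 + 5 + 15 + 0 + 2 = 32.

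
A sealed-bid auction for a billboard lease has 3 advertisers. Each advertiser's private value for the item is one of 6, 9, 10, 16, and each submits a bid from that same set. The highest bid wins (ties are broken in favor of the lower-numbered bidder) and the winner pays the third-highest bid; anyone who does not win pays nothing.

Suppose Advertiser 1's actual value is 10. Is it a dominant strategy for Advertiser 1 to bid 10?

Consider the case where Advertiser 2 bids 6 and Advertiser 3 bids 16.
Truthful bid 10: loses, pays 0, utility 0.
Bid 16 instead: wins, pays 6, utility 10 - 6 = 4.
Since 4 > 0, bidding 16 is strictly better here, so truthful bidding is not dominant.

No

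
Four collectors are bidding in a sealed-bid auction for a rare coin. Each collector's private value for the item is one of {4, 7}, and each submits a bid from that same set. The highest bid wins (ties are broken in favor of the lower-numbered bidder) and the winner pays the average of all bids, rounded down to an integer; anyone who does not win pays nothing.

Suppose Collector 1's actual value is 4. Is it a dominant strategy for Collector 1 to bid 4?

Yes

Check each profile of the others' bids and compare truth against every alternative bid.
Others bid (7, 7, 7): truth gives 0, best alternative gives -3.
Others bid (4, 7, 7): truth gives 0, best alternative gives -2.
Others bid (7, 4, 7): truth gives 0, best alternative gives -2.
Others bid (7, 7, 4): truth gives 0, best alternative gives -2.
Others bid (4, 4, 7): truth gives 0, best alternative gives -1.
Others bid (4, 7, 4): truth gives 0, best alternative gives -1.
(Remaining 2 profiles checked similarly; truth is weakly best in each.)
In every case the truthful bid is at least as good as any alternative, so it is a dominant strategy.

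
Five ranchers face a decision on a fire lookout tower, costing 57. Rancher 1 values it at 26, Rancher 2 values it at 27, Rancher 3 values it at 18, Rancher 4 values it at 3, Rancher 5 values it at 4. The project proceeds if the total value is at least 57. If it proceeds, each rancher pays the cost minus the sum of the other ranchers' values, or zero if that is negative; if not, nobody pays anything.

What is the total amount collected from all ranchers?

11

Total value 78 ≥ cost 57, so it is built.
Rancher 1: others sum to 52; max(0, 57 - 52) = 5.
Rancher 2: others sum to 51; max(0, 57 - 51) = 6.
Rancher 3: others sum to 60; max(0, 57 - 60) = 0.
Rancher 4: others sum to 75; max(0, 57 - 75) = 0.
Rancher 5: others sum to 74; max(0, 57 - 74) = 0.
Total collected = 5 + 6 + 0 + 0 + 0 = 11.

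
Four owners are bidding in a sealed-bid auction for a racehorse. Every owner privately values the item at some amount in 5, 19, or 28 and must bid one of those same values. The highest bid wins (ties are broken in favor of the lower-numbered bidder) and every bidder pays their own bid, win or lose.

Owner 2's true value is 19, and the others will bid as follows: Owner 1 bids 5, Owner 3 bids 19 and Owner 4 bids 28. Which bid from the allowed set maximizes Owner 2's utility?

5

Bid 5: loses but pays 5, utility -5.
Bid 19: loses but pays 19, utility -19.
Bid 28: wins, pays 28, utility 19 - 28 = -9.
The best choice is 5 with utility -5.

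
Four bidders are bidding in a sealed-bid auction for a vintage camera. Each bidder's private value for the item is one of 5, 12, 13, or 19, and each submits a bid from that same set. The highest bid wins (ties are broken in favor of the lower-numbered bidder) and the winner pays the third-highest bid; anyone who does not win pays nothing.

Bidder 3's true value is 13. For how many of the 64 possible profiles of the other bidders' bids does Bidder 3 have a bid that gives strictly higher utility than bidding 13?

Others bid (5, 5, 19): truth gives 0; bid 19 gives 8 > 0. Violating.
Others bid (5, 12, 19): truth gives 0; bid 19 gives 1 > 0. Violating.
Others bid (5, 13, 5): truth gives 0; bid 19 gives 8 > 0. Violating.
Others bid (5, 13, 12): truth gives 0; bid 19 gives 1 > 0. Violating.
Others bid (5, 5, 5): truth gives 8; no alternative beats it.
Others bid (5, 5, 12): truth gives 8; no alternative beats it.
(Checking all 64 profiles: 12 have a profitable deviation, 52 do not.)

12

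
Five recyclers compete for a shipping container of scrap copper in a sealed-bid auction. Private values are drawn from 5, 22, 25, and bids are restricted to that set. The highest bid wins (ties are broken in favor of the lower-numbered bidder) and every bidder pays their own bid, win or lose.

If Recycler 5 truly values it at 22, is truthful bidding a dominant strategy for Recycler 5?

Consider the case where Recycler 1 bids 5, Recycler 2 bids 5, Recycler 3 bids 5 and Recycler 4 bids 22.
Truthful bid 22: loses but pays 22, utility -22.
Bid 5 instead: loses but pays 5, utility -5.
Since -5 > -22, bidding 5 is strictly better here, so truthful bidding is not dominant.

No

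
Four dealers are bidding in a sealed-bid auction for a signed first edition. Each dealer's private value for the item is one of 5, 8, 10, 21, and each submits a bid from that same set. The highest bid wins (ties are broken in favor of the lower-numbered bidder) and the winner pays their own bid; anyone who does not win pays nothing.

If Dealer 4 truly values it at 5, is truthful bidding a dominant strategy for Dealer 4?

Yes

Check each profile of the others' bids and compare truth against every alternative bid.
Others bid (5, 5, 5): truth gives 0, best alternative gives -3.
Others bid (5, 5, 8): truth gives 0, best alternative gives 0.
Others bid (5, 5, 10): truth gives 0, best alternative gives 0.
Others bid (5, 5, 21): truth gives 0, best alternative gives 0.
Others bid (5, 8, 5): truth gives 0, best alternative gives 0.
Others bid (5, 8, 8): truth gives 0, best alternative gives 0.
(Remaining 58 profiles checked similarly; truth is weakly best in each.)
In every case the truthful bid is at least as good as any alternative, so it is a dominant strategy.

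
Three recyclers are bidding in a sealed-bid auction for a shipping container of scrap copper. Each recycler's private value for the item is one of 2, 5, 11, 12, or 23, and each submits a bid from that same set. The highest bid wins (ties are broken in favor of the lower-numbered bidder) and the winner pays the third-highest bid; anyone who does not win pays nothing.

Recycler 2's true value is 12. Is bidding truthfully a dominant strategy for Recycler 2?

Consider the case where Recycler 1 bids 2 and Recycler 3 bids 23.
Truthful bid 12: loses, pays 0, utility 0.
Bid 23 instead: wins, pays 2, utility 12 - 2 = 10.
Since 10 > 0, bidding 23 is strictly better here, so truthful bidding is not dominant.

No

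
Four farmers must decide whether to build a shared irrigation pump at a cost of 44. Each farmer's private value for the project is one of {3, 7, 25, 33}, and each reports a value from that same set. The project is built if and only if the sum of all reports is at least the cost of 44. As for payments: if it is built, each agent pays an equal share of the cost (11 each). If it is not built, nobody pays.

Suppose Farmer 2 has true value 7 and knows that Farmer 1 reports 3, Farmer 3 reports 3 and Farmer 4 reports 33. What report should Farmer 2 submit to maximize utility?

Report 3: project not built, utility 0.
Report 7: project built, pays 11, utility 7 - 11 = -4.
Report 25: project built, pays 11, utility 7 - 11 = -4.
Report 33: project built, pays 11, utility 7 - 11 = -4.
The best choice is 3 with utility 0.

3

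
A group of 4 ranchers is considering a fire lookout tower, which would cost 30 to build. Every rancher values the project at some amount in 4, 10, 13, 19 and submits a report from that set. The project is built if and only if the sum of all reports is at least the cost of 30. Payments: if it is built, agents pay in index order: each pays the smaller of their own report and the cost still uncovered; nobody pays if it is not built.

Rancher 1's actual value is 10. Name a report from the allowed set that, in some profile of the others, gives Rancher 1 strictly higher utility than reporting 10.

Suppose Rancher 2 reports 4, Rancher 3 reports 4 and Rancher 4 reports 19.
Report 10: project built, pays 10, utility 10 - 10 = 0.
Report 4: project built, pays 4, utility 10 - 4 = 6.
So reporting 4 beats truth here (6 > 0).

4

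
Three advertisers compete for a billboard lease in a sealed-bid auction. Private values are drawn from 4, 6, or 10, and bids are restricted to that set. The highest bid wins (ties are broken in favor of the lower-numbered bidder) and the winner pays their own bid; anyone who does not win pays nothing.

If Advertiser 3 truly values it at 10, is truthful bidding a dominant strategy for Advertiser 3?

Consider the case where Advertiser 1 bids 4 and Advertiser 2 bids 4.
Truthful bid 10: wins, pays 10, utility 10 - 10 = 0.
Bid 6 instead: wins, pays 6, utility 10 - 6 = 4.
Since 4 > 0, bidding 6 is strictly better here, so truthful bidding is not dominant.

No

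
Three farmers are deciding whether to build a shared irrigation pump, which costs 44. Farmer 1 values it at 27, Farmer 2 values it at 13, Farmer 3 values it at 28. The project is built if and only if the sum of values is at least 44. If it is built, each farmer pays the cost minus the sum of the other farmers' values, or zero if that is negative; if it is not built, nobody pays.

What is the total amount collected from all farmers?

7

Total value 68 ≥ cost 44, so it is built.
Farmer 1: others sum to 41; max(0, 44 - 41) = 3.
Farmer 2: others sum to 55; max(0, 44 - 55) = 0.
Farmer 3: others sum to 40; max(0, 44 - 40) = 4.
Total collected = 3 + 0 + 4 = 7.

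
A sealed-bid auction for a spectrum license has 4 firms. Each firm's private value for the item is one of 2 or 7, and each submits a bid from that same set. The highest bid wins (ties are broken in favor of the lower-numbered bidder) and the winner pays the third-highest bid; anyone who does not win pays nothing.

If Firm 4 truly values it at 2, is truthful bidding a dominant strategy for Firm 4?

Yes

Check each profile of the others' bids and compare truth against every alternative bid.
Others bid (2, 2, 2): truth gives 0, best alternative gives 0.
Others bid (2, 2, 7): truth gives 0, best alternative gives 0.
Others bid (2, 7, 2): truth gives 0, best alternative gives 0.
Others bid (2, 7, 7): truth gives 0, best alternative gives 0.
Others bid (7, 2, 2): truth gives 0, best alternative gives 0.
Others bid (7, 2, 7): truth gives 0, best alternative gives 0.
(Remaining 2 profiles checked similarly; truth is weakly best in each.)
In every case the truthful bid is at least as good as any alternative, so it is a dominant strategy.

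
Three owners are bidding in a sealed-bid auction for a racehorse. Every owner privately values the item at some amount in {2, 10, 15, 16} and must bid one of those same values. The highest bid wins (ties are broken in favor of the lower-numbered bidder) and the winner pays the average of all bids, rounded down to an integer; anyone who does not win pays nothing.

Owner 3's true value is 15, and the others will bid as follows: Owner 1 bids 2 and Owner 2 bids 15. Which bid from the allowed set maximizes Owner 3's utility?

16

Bid 2: loses, pays 0, utility 0.
Bid 10: loses, pays 0, utility 0.
Bid 15: loses, pays 0, utility 0.
Bid 16: wins, pays 11, utility 15 - 11 = 4.
The best choice is 16 with utility 4.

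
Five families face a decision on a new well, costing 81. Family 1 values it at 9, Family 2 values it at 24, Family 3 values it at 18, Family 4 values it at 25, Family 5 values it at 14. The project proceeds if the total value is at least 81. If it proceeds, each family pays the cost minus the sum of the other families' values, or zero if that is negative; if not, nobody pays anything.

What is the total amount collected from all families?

Total value 90 ≥ cost 81, so it is built.
Family 1: others sum to 81; max(0, 81 - 81) = 0.
Family 2: others sum to 66; max(0, 81 - 66) = 15.
Family 3: others sum to 72; max(0, 81 - 72) = 9.
Family 4: others sum to 65; max(0, 81 - 65) = 16.
Family 5: others sum to 76; max(0, 81 - 76) = 5.
Total collected = 0 + 15 + 9 + 16 + 5 = 45.

45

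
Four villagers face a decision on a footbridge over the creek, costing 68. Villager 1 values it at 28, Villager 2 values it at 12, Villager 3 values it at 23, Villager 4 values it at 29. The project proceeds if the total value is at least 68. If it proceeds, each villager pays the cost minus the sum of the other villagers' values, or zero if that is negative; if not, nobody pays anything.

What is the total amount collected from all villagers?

Total value 92 ≥ cost 68, so it is built.
Villager 1: others sum to 64; max(0, 68 - 64) = 4.
Villager 2: others sum to 80; max(0, 68 - 80) = 0.
Villager 3: others sum to 69; max(0, 68 - 69) = 0.
Villager 4: others sum to 63; max(0, 68 - 63) = 5.
Total collected = 4 + 0 + 0 + 5 = 9.

9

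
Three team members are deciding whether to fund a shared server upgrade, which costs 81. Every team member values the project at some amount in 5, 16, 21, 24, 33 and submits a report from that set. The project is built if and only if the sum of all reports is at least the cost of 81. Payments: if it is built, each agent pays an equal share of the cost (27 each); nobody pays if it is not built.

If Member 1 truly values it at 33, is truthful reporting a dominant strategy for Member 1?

Yes

Check each profile of the others' reports and compare truth against every alternative report.
Others report (16, 33): truth gives 6, best alternative gives 0.
Others report (21, 33): truth gives 6, best alternative gives 0.
Others report (24, 24): truth gives 6, best alternative gives 0.
Others report (33, 16): truth gives 6, best alternative gives 0.
Others report (33, 21): truth gives 6, best alternative gives 0.
Others report (24, 33): truth gives 6, best alternative gives 6.
(Remaining 19 profiles checked similarly; truth is weakly best in each.)
In every case the truthful report is at least as good as any alternative, so it is a dominant strategy.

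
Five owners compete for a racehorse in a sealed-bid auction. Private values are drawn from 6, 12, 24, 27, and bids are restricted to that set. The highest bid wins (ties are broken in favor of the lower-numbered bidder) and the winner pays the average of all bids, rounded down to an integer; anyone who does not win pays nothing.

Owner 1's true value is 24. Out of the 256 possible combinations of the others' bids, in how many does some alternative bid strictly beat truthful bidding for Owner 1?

Others bid (6, 6, 6, 6): truth gives 15; bid 6 gives 18 > 15. Violating.
Others bid (6, 6, 6, 12): truth gives 14; bid 12 gives 16 > 14. Violating.
Others bid (6, 6, 6, 27): truth gives 0; bid 27 gives 10 > 0. Violating.
Others bid (6, 6, 12, 6): truth gives 14; bid 12 gives 16 > 14. Violating.
Others bid (6, 6, 6, 24): truth gives 11; no alternative beats it.
Others bid (6, 6, 12, 24): truth gives 10; no alternative beats it.
(Checking all 256 profiles: 172 have a profitable deviation, 84 do not.)

172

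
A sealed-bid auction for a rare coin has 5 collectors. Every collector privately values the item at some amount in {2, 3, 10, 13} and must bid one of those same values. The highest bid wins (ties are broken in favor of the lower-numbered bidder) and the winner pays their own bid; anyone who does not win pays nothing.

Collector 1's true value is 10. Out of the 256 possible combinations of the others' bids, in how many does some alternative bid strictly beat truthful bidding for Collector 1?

16

Others bid (2, 2, 2, 2): truth gives 0; bid 2 gives 8 > 0. Violating.
Others bid (2, 2, 2, 3): truth gives 0; bid 3 gives 7 > 0. Violating.
Others bid (2, 2, 3, 2): truth gives 0; bid 3 gives 7 > 0. Violating.
Others bid (2, 2, 3, 3): truth gives 0; bid 3 gives 7 > 0. Violating.
Others bid (2, 2, 2, 10): truth gives 0; no alternative beats it.
Others bid (2, 2, 2, 13): truth gives 0; no alternative beats it.
(Checking all 256 profiles: 16 have a profitable deviation, 240 do not.)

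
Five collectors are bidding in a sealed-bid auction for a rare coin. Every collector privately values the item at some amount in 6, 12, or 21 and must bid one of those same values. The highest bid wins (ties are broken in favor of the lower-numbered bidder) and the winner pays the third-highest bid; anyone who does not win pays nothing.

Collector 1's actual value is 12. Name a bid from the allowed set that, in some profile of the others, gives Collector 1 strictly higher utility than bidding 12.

Suppose Collector 2 bids 6, Collector 3 bids 6, Collector 4 bids 6 and Collector 5 bids 21.
Bid 12: loses, pays 0, utility 0.
Bid 21: wins, pays 6, utility 12 - 6 = 6.
So bidding 21 beats truth here (6 > 0).

21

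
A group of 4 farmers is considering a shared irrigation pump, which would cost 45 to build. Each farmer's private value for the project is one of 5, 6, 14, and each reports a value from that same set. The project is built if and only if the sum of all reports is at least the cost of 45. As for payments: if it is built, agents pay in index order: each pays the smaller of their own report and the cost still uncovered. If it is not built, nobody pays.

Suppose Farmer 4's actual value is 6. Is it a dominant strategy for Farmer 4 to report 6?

Yes

Check each profile of the others' reports and compare truth against every alternative report.
Others report (14, 14, 14): truth gives 3, best alternative gives 3.
Others report (5, 5, 5): truth gives 0, best alternative gives 0.
Others report (5, 5, 6): truth gives 0, best alternative gives 0.
Others report (5, 5, 14): truth gives 0, best alternative gives 0.
Others report (5, 6, 5): truth gives 0, best alternative gives 0.
Others report (5, 6, 6): truth gives 0, best alternative gives 0.
(Remaining 21 profiles checked similarly; truth is weakly best in each.)
In every case the truthful report is at least as good as any alternative, so it is a dominant strategy.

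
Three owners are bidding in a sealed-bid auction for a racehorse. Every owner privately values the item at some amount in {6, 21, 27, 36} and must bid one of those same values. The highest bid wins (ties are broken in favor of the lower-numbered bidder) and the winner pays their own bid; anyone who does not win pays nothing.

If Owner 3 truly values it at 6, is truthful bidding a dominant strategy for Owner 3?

Yes

Check each profile of the others' bids and compare truth against every alternative bid.
Others bid (6, 6): truth gives 0, best alternative gives -15.
Others bid (6, 21): truth gives 0, best alternative gives 0.
Others bid (6, 27): truth gives 0, best alternative gives 0.
Others bid (6, 36): truth gives 0, best alternative gives 0.
Others bid (21, 6): truth gives 0, best alternative gives 0.
Others bid (21, 21): truth gives 0, best alternative gives 0.
(Remaining 10 profiles checked similarly; truth is weakly best in each.)
In every case the truthful bid is at least as good as any alternative, so it is a dominant strategy.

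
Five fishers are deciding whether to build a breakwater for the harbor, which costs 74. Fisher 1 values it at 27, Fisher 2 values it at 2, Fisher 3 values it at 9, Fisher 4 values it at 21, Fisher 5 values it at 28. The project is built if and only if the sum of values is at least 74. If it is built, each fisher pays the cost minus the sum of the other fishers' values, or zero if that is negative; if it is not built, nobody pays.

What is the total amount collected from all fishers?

Total value 87 ≥ cost 74, so it is built.
Fisher 1: others sum to 60; max(0, 74 - 60) = 14.
Fisher 2: others sum to 85; max(0, 74 - 85) = 0.
Fisher 3: others sum to 78; max(0, 74 - 78) = 0.
Fisher 4: others sum to 66; max(0, 74 - 66) = 8.
Fisher 5: others sum to 59; max(0, 74 - 59) = 15.
Total collected = 14 + 0 + 0 + 8 + 15 = 37.

37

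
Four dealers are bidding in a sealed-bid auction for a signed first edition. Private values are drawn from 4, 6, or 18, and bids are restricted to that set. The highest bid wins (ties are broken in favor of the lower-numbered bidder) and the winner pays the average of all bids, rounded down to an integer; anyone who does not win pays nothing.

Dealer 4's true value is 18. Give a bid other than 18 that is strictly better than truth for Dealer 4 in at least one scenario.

Suppose Dealer 1 bids 4, Dealer 2 bids 4 and Dealer 3 bids 4.
Bid 18: wins, pays 7, utility 18 - 7 = 11.
Bid 6: wins, pays 4, utility 18 - 4 = 14.
So bidding 6 beats truth here (14 > 11).

6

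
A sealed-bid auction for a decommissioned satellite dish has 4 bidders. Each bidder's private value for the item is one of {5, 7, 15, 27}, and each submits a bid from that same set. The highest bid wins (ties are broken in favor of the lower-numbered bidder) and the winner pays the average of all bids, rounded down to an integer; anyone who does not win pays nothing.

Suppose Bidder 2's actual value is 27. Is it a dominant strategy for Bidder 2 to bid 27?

Consider the case where Bidder 1 bids 5, Bidder 3 bids 5 and Bidder 4 bids 5.
Truthful bid 27: wins, pays 10, utility 27 - 10 = 17.
Bid 7 instead: wins, pays 5, utility 27 - 5 = 22.
Since 22 > 17, bidding 7 is strictly better here, so truthful bidding is not dominant.

No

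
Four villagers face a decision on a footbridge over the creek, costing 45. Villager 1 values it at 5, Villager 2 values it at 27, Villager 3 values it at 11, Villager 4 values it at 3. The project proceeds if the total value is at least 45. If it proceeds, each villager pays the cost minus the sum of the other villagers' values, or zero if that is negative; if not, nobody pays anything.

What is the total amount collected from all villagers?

42

Total value 46 ≥ cost 45, so it is built.
Villager 1: others sum to 41; max(0, 45 - 41) = 4.
Villager 2: others sum to 19; max(0, 45 - 19) = 26.
Villager 3: others sum to 35; max(0, 45 - 35) = 10.
Villager 4: others sum to 43; max(0, 45 - 43) = 2.
Total collected = 4 + 26 + 10 + 2 = 42.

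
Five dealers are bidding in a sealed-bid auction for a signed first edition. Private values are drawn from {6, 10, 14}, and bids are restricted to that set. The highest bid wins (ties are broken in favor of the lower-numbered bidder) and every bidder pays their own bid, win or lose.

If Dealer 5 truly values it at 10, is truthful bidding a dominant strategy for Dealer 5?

Consider the case where Dealer 1 bids 6, Dealer 2 bids 6, Dealer 3 bids 6 and Dealer 4 bids 10.
Truthful bid 10: loses but pays 10, utility -10.
Bid 6 instead: loses but pays 6, utility -6.
Since -6 > -10, bidding 6 is strictly better here, so truthful bidding is not dominant.

No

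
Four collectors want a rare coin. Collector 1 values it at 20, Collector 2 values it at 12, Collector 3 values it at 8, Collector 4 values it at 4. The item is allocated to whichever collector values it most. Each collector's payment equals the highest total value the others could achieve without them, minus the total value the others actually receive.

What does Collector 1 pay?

12

Collector 1 has the highest value and receives the item.
Without Collector 1, the item would go to the next-highest value, 12, so the others could achieve 12.
With Collector 1 present and winning, the others receive nothing, so their total is 0.
Payment = 12 - 0 = 12.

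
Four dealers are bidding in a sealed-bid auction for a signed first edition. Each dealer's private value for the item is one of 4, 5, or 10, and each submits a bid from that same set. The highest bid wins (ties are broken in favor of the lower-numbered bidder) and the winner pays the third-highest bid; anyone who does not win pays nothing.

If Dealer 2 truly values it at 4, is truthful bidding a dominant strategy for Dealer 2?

Yes

Check each profile of the others' bids and compare truth against every alternative bid.
Others bid (4, 5, 5): truth gives 0, best alternative gives -1.
Others bid (4, 4, 4): truth gives 0, best alternative gives 0.
Others bid (4, 4, 5): truth gives 0, best alternative gives 0.
Others bid (4, 4, 10): truth gives 0, best alternative gives 0.
Others bid (4, 5, 4): truth gives 0, best alternative gives 0.
Others bid (4, 5, 10): truth gives 0, best alternative gives 0.
(Remaining 21 profiles checked similarly; truth is weakly best in each.)
In every case the truthful bid is at least as good as any alternative, so it is a dominant strategy.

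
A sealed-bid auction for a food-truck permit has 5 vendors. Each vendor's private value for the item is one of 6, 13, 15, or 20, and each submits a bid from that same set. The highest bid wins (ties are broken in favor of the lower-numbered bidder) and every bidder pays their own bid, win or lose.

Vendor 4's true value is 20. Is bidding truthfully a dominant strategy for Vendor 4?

Consider the case where Vendor 1 bids 6, Vendor 2 bids 6, Vendor 3 bids 6 and Vendor 5 bids 6.
Truthful bid 20: wins, pays 20, utility 20 - 20 = 0.
Bid 13 instead: wins, pays 13, utility 20 - 13 = 7.
Since 7 > 0, bidding 13 is strictly better here, so truthful bidding is not dominant.

No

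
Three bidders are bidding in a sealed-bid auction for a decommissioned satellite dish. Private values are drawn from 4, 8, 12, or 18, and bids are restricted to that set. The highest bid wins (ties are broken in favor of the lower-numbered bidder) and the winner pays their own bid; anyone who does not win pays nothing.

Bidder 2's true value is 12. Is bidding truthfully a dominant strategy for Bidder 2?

Consider the case where Bidder 1 bids 4 and Bidder 3 bids 4.
Truthful bid 12: wins, pays 12, utility 12 - 12 = 0.
Bid 8 instead: wins, pays 8, utility 12 - 8 = 4.
Since 4 > 0, bidding 8 is strictly better here, so truthful bidding is not dominant.

No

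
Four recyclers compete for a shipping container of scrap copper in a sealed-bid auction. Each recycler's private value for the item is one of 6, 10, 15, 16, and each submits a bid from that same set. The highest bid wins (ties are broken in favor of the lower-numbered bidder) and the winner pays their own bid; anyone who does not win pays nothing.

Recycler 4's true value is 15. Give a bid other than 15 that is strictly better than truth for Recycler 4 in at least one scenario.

Suppose Recycler 1 bids 6, Recycler 2 bids 6 and Recycler 3 bids 6.
Bid 15: wins, pays 15, utility 15 - 15 = 0.
Bid 10: wins, pays 10, utility 15 - 10 = 5.
So bidding 10 beats truth here (5 > 0).

10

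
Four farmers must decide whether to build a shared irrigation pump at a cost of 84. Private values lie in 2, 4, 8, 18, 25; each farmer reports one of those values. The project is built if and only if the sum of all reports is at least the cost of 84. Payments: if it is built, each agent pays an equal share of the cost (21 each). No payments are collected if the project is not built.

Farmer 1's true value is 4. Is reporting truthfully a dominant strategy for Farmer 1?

Check each profile of the others' reports and compare truth against every alternative report.
Others report (2, 2, 2): truth gives 0, best alternative gives 0.
Others report (2, 2, 4): truth gives 0, best alternative gives 0.
Others report (2, 2, 8): truth gives 0, best alternative gives 0.
Others report (2, 2, 18): truth gives 0, best alternative gives 0.
Others report (2, 2, 25): truth gives 0, best alternative gives 0.
Others report (2, 4, 2): truth gives 0, best alternative gives 0.
(Remaining 119 profiles checked similarly; truth is weakly best in each.)
In every case the truthful report is at least as good as any alternative, so it is a dominant strategy.

Yes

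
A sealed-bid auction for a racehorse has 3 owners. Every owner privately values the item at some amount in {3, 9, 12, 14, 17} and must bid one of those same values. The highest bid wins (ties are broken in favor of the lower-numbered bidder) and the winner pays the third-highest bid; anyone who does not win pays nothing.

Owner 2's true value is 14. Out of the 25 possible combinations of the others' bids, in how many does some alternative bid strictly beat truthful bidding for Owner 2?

6

Others bid (3, 17): truth gives 0; bid 17 gives 11 > 0. Violating.
Others bid (9, 17): truth gives 0; bid 17 gives 5 > 0. Violating.
Others bid (12, 17): truth gives 0; bid 17 gives 2 > 0. Violating.
Others bid (14, 3): truth gives 0; bid 17 gives 11 > 0. Violating.
Others bid (3, 3): truth gives 11; no alternative beats it.
Others bid (3, 9): truth gives 11; no alternative beats it.
(Checking all 25 profiles: 6 have a profitable deviation, 19 do not.)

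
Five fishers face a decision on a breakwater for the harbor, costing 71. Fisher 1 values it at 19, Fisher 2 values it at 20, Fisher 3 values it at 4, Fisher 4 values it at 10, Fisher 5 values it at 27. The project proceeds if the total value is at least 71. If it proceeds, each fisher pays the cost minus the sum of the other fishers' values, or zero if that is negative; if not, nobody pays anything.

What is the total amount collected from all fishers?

Total value 80 ≥ cost 71, so it is built.
Fisher 1: others sum to 61; max(0, 71 - 61) = 10.
Fisher 2: others sum to 60; max(0, 71 - 60) = 11.
Fisher 3: others sum to 76; max(0, 71 - 76) = 0.
Fisher 4: others sum to 70; max(0, 71 - 70) = 1.
Fisher 5: others sum to 53; max(0, 71 - 53) = 18.
Total collected = 10 + 11 + 0 + 1 + 18 = 40.

40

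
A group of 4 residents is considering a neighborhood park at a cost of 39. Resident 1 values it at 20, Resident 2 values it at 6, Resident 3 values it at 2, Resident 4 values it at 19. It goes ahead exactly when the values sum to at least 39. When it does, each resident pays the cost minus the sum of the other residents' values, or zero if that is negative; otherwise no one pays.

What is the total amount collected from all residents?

23

Total value 47 ≥ cost 39, so it is built.
Resident 1: others sum to 27; max(0, 39 - 27) = 12.
Resident 2: others sum to 41; max(0, 39 - 41) = 0.
Resident 3: others sum to 45; max(0, 39 - 45) = 0.
Resident 4: others sum to 28; max(0, 39 - 28) = 11.
Total collected = 12 + 0 + 0 + 11 = 23.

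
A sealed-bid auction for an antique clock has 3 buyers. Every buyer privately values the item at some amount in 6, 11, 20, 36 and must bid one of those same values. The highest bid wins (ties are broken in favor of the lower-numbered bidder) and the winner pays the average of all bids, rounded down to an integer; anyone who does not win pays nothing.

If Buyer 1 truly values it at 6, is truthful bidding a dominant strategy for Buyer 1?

Yes

Check each profile of the others' bids and compare truth against every alternative bid.
Others bid (11, 11): truth gives 0, best alternative gives -5.
Others bid (6, 11): truth gives 0, best alternative gives -3.
Others bid (11, 6): truth gives 0, best alternative gives -3.
Others bid (6, 6): truth gives 0, best alternative gives -1.
Others bid (6, 20): truth gives 0, best alternative gives 0.
Others bid (6, 36): truth gives 0, best alternative gives 0.
(Remaining 10 profiles checked similarly; truth is weakly best in each.)
In every case the truthful bid is at least as good as any alternative, so it is a dominant strategy.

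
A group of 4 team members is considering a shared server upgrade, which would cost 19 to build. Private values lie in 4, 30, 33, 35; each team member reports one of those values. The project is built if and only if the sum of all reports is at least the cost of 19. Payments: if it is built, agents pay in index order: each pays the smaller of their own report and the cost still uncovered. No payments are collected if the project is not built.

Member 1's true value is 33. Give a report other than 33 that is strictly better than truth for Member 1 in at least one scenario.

Suppose Member 2 reports 4, Member 3 reports 4 and Member 4 reports 30.
Report 33: project built, pays 19, utility 33 - 19 = 14.
Report 4: project built, pays 4, utility 33 - 4 = 29.
So reporting 4 beats truth here (29 > 14).

4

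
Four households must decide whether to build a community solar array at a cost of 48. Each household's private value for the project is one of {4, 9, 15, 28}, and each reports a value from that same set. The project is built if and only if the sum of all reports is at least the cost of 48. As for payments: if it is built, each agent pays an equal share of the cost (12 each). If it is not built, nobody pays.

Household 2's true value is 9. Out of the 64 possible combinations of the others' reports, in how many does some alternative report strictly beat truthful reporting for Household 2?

9

Others report (4, 9, 28): truth gives -3; report 4 gives 0 > -3. Violating.
Others report (4, 28, 9): truth gives -3; report 4 gives 0 > -3. Violating.
Others report (9, 4, 28): truth gives -3; report 4 gives 0 > -3. Violating.
Others report (9, 15, 15): truth gives -3; report 4 gives 0 > -3. Violating.
Others report (4, 4, 4): truth gives 0; no alternative beats it.
Others report (4, 4, 9): truth gives 0; no alternative beats it.
(Checking all 64 profiles: 9 have a profitable deviation, 55 do not.)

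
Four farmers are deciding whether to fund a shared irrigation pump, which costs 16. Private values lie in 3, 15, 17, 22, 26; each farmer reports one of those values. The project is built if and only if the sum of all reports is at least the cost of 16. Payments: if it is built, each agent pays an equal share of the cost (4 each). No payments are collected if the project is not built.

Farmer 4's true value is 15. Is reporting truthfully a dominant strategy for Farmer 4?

Check each profile of the others' reports and compare truth against every alternative report.
Others report (3, 3, 3): truth gives 11, best alternative gives 11.
Others report (3, 3, 15): truth gives 11, best alternative gives 11.
Others report (3, 3, 17): truth gives 11, best alternative gives 11.
Others report (3, 3, 22): truth gives 11, best alternative gives 11.
Others report (3, 3, 26): truth gives 11, best alternative gives 11.
Others report (3, 15, 3): truth gives 11, best alternative gives 11.
(Remaining 119 profiles checked similarly; truth is weakly best in each.)
In every case the truthful report is at least as good as any alternative, so it is a dominant strategy.

Yes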